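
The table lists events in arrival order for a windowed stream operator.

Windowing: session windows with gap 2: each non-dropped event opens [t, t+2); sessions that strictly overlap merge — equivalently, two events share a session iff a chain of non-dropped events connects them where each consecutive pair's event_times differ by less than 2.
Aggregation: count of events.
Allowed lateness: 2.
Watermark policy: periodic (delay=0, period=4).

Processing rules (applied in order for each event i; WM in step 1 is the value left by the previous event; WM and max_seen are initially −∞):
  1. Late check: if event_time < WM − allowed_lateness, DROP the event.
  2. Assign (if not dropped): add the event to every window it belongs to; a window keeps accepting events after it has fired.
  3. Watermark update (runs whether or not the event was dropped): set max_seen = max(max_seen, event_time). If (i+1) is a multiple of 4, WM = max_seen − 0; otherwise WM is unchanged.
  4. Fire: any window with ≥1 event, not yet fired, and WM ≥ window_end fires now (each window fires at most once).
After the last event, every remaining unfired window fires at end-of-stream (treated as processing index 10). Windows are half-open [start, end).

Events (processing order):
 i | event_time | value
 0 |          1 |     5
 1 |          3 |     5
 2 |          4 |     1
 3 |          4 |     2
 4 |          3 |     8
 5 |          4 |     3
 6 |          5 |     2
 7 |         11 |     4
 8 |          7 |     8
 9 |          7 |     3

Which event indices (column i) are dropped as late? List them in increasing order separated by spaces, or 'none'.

i=0 t=1 v=5: → [1,3); WM=−∞
i=1 t=3 v=5: → [3,5); WM=−∞
i=2 t=4 v=1: → [3,6); WM=−∞
i=3 t=4 v=2: → [3,6); WM=4
i=4 t=3 v=8: → [3,6); WM=4
i=5 t=4 v=3: → [3,6); WM=4
i=6 t=5 v=2: → [3,7); WM=4
i=7 t=11 v=4: → [11,13); WM=11
i=8 t=7 v=8: DROP (t<11-2); WM=11
i=9 t=7 v=3: DROP (t<11-2); WM=11

8 9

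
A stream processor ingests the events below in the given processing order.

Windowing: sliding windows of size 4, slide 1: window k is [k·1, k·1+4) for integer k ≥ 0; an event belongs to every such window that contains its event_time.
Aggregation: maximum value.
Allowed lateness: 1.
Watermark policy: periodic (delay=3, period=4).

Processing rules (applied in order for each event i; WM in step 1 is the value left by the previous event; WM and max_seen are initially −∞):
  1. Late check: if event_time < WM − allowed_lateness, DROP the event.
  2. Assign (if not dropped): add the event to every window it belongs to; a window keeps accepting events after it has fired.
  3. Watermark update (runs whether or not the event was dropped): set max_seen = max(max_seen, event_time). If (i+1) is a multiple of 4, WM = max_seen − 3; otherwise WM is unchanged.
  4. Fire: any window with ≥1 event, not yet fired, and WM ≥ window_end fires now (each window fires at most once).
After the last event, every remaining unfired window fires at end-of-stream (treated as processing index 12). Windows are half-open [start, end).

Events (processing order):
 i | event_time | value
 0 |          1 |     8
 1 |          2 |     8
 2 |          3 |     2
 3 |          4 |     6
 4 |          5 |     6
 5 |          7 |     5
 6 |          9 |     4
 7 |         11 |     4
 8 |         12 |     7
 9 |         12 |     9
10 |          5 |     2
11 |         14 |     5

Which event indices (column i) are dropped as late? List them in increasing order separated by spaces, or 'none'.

i=0 t=1 v=8: → [1,5),[0,4); WM=−∞
i=1 t=2 v=8: → [2,6),[1,5),[0,4); WM=−∞
i=2 t=3 v=2: → [3,7),[2,6),[1,5),[0,4); WM=−∞
i=3 t=4 v=6: → [4,8),[3,7),[2,6),[1,5); WM=1
i=4 t=5 v=6: → [5,9),[4,8),[3,7),[2,6); WM=1
i=5 t=7 v=5: → [7,11),[6,10),[5,9),[4,8); WM=1
i=6 t=9 v=4: → [9,13),[8,12),[7,11),[6,10); WM=1
i=7 t=11 v=4: → [11,15),[10,14),[9,13),[8,12); WM=8; [0,4) fires=8 [1,5) fires=8 [2,6) fires=8 [3,7) fires=6 [4,8) fires=6
i=8 t=12 v=7: → [12,16),[11,15),[10,14),[9,13); WM=8
i=9 t=12 v=9: → [12,16),[11,15),[10,14),[9,13); WM=8
i=10 t=5 v=2: DROP (t<8-1); WM=8
i=11 t=14 v=5: → [14,18),[13,17),[12,16),[11,15); WM=11; [5,9) fires=6 [6,10) fires=5 [7,11) fires=5

10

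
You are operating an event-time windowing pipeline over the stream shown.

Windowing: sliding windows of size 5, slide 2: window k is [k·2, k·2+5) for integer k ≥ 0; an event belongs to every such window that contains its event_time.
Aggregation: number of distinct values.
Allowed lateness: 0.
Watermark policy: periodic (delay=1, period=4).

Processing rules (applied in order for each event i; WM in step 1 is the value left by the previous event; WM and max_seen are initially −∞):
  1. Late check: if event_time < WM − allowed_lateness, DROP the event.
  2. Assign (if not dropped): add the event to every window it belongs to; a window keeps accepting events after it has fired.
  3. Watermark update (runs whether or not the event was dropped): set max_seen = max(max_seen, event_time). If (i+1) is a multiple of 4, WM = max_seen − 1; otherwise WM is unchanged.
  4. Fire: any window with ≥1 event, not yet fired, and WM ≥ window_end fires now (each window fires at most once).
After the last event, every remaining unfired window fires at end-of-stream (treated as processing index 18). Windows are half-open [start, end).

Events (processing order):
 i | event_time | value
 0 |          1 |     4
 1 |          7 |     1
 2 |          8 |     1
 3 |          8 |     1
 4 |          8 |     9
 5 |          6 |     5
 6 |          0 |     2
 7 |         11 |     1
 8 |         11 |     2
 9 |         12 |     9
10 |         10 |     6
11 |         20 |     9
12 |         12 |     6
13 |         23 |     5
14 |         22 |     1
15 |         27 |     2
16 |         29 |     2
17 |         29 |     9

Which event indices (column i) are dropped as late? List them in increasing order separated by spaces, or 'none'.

5 6 12

i=0 t=1 v=4: → [0,5); WM=−∞
i=1 t=7 v=1: → [6,11),[4,9); WM=−∞
i=2 t=8 v=1: → [8,13),[6,11),[4,9); WM=−∞
i=3 t=8 v=1: → [8,13),[6,11),[4,9); WM=7; [0,5) fires=1
i=4 t=8 v=9: → [8,13),[6,11),[4,9); WM=7
i=5 t=6 v=5: DROP (t<7-0); WM=7
i=6 t=0 v=2: DROP (t<7-0); WM=7
i=7 t=11 v=1: → [10,15),[8,13); WM=10; [4,9) fires=2
i=8 t=11 v=2: → [10,15),[8,13); WM=10
i=9 t=12 v=9: → [12,17),[10,15),[8,13); WM=10
i=10 t=10 v=6: → [10,15),[8,13),[6,11); WM=10
i=11 t=20 v=9: → [20,25),[18,23),[16,21); WM=19; [6,11) fires=3 [8,13) fires=4 [10,15) fires=4 [12,17) fires=1
i=12 t=12 v=6: DROP (t<19-0); WM=19
i=13 t=23 v=5: → [22,27),[20,25); WM=19
i=14 t=22 v=1: → [22,27),[20,25),[18,23); WM=19
i=15 t=27 v=2: → [26,31),[24,29); WM=26; [16,21) fires=1 [18,23) fires=2 [20,25) fires=3
i=16 t=29 v=2: → [28,33),[26,31); WM=26
i=17 t=29 v=9: → [28,33),[26,31); WM=26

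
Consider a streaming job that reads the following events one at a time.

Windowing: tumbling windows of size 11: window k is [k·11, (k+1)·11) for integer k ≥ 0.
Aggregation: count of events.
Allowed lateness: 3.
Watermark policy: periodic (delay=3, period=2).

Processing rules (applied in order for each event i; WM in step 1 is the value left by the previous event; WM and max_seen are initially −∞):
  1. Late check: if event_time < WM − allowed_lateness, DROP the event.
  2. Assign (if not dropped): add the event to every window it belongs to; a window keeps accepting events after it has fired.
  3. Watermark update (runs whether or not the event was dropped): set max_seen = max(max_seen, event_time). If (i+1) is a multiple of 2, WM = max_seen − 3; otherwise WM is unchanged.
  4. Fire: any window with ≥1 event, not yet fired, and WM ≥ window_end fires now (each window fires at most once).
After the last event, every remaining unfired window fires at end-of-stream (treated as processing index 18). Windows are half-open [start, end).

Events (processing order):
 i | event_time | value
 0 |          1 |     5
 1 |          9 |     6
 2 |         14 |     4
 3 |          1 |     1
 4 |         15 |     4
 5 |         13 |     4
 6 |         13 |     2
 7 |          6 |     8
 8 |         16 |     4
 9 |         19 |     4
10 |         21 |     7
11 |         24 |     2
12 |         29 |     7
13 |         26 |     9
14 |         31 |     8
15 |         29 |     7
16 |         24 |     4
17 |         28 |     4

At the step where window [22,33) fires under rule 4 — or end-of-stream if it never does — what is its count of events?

6

i=0 t=1 v=5: → [0,11); WM=−∞
i=1 t=9 v=6: → [0,11); WM=6
i=2 t=14 v=4: → [11,22); WM=6
i=3 t=1 v=1: DROP (t<6-3); WM=11; [0,11) fires=2
i=4 t=15 v=4: → [11,22); WM=11
i=5 t=13 v=4: → [11,22); WM=12
i=6 t=13 v=2: → [11,22); WM=12
i=7 t=6 v=8: DROP (t<12-3); WM=12
i=8 t=16 v=4: → [11,22); WM=12
i=9 t=19 v=4: → [11,22); WM=16
i=10 t=21 v=7: → [11,22); WM=16
i=11 t=24 v=2: → [22,33); WM=21
i=12 t=29 v=7: → [22,33); WM=21
i=13 t=26 v=9: → [22,33); WM=26; [11,22) fires=7
i=14 t=31 v=8: → [22,33); WM=26
i=15 t=29 v=7: → [22,33); WM=28
i=16 t=24 v=4: DROP (t<28-3); WM=28
i=17 t=28 v=4: → [22,33); WM=28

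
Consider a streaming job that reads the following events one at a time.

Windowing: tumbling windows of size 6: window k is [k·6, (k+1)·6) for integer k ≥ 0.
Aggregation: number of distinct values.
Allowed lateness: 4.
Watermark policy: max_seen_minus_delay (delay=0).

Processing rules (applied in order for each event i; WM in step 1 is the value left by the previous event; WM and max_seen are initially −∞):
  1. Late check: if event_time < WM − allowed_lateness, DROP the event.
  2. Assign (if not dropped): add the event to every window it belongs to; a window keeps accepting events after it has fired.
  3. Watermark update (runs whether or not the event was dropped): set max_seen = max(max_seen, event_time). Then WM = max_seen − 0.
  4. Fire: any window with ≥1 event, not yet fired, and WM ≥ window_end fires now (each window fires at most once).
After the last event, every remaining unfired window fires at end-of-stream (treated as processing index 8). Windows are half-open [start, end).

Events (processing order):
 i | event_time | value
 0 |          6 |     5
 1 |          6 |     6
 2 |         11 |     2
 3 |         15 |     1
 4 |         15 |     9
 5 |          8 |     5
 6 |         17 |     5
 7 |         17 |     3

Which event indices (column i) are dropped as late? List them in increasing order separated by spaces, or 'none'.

5

i=0 t=6 v=5: → [6,12); WM=6
i=1 t=6 v=6: → [6,12); WM=6
i=2 t=11 v=2: → [6,12); WM=11
i=3 t=15 v=1: → [12,18); WM=15; [6,12) fires=3
i=4 t=15 v=9: → [12,18); WM=15
i=5 t=8 v=5: DROP (t<15-4); WM=15
i=6 t=17 v=5: → [12,18); WM=17
i=7 t=17 v=3: → [12,18); WM=17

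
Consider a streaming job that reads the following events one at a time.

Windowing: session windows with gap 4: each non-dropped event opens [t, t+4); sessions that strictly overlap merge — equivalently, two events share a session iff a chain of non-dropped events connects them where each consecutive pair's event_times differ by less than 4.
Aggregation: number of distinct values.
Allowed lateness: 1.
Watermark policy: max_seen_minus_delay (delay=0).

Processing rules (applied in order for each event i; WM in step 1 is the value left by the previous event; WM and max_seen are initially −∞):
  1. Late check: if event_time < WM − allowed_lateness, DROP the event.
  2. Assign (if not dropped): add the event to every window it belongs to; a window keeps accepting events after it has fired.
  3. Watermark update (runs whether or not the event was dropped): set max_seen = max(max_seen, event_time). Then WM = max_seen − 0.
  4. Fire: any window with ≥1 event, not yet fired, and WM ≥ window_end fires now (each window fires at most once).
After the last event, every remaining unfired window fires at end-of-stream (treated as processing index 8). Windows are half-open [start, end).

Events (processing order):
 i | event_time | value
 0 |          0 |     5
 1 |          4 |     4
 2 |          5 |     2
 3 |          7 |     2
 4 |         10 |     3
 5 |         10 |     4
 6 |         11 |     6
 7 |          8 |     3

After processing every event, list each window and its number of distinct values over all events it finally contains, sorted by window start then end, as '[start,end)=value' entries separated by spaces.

i=0 t=0 v=5: → [0,4); WM=0
i=1 t=4 v=4: → [4,8); WM=4
i=2 t=5 v=2: → [4,9); WM=5
i=3 t=7 v=2: → [4,11); WM=7
i=4 t=10 v=3: → [4,14); WM=10
i=5 t=10 v=4: → [4,14); WM=10
i=6 t=11 v=6: → [4,15); WM=11
i=7 t=8 v=3: DROP (t<11-1); WM=11

[0,4)=1 [4,15)=4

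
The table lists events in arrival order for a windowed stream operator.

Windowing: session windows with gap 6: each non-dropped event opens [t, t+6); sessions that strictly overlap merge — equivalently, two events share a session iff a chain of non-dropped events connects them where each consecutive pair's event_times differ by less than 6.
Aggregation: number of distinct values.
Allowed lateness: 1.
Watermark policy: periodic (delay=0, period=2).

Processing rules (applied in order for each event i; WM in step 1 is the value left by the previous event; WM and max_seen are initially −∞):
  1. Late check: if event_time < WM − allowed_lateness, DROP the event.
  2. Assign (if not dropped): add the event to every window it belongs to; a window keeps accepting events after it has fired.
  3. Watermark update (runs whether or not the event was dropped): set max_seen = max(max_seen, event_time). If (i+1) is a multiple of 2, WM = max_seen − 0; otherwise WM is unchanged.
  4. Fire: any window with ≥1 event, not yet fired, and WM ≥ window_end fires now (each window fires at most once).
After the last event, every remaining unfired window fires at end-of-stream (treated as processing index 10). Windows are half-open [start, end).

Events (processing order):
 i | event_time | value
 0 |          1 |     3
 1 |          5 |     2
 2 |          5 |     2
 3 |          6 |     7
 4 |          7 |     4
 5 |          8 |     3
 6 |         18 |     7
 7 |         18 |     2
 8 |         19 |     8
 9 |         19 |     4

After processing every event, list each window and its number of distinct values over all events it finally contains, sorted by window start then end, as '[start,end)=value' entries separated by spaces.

i=0 t=1 v=3: → [1,7); WM=−∞
i=1 t=5 v=2: → [1,11); WM=5
i=2 t=5 v=2: → [1,11); WM=5
i=3 t=6 v=7: → [1,12); WM=6
i=4 t=7 v=4: → [1,13); WM=6
i=5 t=8 v=3: → [1,14); WM=8
i=6 t=18 v=7: → [18,24); WM=8
i=7 t=18 v=2: → [18,24); WM=18
i=8 t=19 v=8: → [18,25); WM=18
i=9 t=19 v=4: → [18,25); WM=19

[1,14)=4 [18,25)=4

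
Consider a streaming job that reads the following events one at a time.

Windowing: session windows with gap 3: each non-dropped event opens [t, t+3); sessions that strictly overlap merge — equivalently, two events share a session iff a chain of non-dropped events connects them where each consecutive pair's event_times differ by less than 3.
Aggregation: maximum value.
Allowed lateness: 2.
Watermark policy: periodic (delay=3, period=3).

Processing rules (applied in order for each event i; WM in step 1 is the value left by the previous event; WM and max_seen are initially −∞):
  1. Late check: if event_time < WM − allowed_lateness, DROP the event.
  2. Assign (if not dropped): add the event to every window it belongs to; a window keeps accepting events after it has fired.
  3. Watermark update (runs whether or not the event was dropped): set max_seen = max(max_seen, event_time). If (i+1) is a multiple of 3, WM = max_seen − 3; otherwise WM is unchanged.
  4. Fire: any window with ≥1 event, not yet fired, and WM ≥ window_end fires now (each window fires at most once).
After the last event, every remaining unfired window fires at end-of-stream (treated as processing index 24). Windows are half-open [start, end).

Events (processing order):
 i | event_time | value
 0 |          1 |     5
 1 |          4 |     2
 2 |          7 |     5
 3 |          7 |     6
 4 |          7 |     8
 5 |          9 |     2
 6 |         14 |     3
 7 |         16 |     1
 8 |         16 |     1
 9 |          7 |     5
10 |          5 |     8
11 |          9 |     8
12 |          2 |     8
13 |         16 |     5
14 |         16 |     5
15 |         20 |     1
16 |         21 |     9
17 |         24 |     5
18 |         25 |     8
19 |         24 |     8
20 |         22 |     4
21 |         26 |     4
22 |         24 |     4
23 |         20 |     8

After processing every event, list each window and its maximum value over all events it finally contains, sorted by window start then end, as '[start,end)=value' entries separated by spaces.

[1,4)=5 [4,7)=2 [7,12)=8 [14,19)=5 [20,29)=9

i=0 t=1 v=5: → [1,4); WM=−∞
i=1 t=4 v=2: → [4,7); WM=−∞
i=2 t=7 v=5: → [7,10); WM=4
i=3 t=7 v=6: → [7,10); WM=4
i=4 t=7 v=8: → [7,10); WM=4
i=5 t=9 v=2: → [7,12); WM=6
i=6 t=14 v=3: → [14,17); WM=6
i=7 t=16 v=1: → [14,19); WM=6
i=8 t=16 v=1: → [14,19); WM=13
i=9 t=7 v=5: DROP (t<13-2); WM=13
i=10 t=5 v=8: DROP (t<13-2); WM=13
i=11 t=9 v=8: DROP (t<13-2); WM=13
i=12 t=2 v=8: DROP (t<13-2); WM=13
i=13 t=16 v=5: → [14,19); WM=13
i=14 t=16 v=5: → [14,19); WM=13
i=15 t=20 v=1: → [20,23); WM=13
i=16 t=21 v=9: → [20,24); WM=13
i=17 t=24 v=5: → [24,27); WM=21
i=18 t=25 v=8: → [24,28); WM=21
i=19 t=24 v=8: → [24,28); WM=21
i=20 t=22 v=4: → [20,28); WM=22
i=21 t=26 v=4: → [20,29); WM=22
i=22 t=24 v=4: → [20,29); WM=22
i=23 t=20 v=8: → [20,29); WM=23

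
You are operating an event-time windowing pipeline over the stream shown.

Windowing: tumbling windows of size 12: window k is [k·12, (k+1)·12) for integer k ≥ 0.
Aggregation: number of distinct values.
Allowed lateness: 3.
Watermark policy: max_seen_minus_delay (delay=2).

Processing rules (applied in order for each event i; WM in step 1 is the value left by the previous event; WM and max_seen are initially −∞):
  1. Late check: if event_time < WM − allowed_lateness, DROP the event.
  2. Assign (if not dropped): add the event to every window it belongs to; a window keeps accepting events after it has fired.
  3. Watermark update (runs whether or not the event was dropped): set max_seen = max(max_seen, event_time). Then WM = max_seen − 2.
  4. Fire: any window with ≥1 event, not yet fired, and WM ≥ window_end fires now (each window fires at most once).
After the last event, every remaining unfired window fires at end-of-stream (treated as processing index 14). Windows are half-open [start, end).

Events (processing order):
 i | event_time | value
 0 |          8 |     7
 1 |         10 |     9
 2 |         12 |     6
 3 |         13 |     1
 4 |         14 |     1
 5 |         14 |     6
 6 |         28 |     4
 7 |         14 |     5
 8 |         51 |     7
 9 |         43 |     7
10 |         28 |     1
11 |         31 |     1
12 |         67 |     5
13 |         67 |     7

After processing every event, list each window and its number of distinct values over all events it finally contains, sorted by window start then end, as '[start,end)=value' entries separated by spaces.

[0,12)=2 [12,24)=2 [24,36)=1 [48,60)=1 [60,72)=2

i=0 t=8 v=7: → [0,12); WM=6
i=1 t=10 v=9: → [0,12); WM=8
i=2 t=12 v=6: → [12,24); WM=10
i=3 t=13 v=1: → [12,24); WM=11
i=4 t=14 v=1: → [12,24); WM=12; [0,12) fires=2
i=5 t=14 v=6: → [12,24); WM=12
i=6 t=28 v=4: → [24,36); WM=26; [12,24) fires=2
i=7 t=14 v=5: DROP (t<26-3); WM=26
i=8 t=51 v=7: → [48,60); WM=49; [24,36) fires=1
i=9 t=43 v=7: DROP (t<49-3); WM=49
i=10 t=28 v=1: DROP (t<49-3); WM=49
i=11 t=31 v=1: DROP (t<49-3); WM=49
i=12 t=67 v=5: → [60,72); WM=65; [48,60) fires=1
i=13 t=67 v=7: → [60,72); WM=65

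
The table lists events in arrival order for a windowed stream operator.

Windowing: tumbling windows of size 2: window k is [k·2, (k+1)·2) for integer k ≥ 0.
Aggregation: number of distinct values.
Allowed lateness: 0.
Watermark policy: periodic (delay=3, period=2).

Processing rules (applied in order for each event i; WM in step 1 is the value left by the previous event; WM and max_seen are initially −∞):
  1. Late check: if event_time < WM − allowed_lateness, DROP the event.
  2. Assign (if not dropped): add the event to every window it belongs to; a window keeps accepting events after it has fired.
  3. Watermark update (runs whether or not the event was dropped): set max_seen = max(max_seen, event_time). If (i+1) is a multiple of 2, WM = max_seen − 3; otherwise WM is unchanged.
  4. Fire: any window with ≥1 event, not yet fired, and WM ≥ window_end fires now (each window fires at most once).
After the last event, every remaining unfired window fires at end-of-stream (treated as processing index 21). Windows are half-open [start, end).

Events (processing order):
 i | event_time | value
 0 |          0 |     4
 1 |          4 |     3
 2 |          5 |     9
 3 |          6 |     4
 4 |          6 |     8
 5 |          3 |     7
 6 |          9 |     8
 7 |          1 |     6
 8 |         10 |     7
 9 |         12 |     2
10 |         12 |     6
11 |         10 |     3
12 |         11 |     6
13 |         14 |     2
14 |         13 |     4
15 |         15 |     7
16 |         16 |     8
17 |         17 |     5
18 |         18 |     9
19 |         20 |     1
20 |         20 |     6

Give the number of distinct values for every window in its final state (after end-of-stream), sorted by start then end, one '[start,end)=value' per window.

[0,2)=1 [2,4)=1 [4,6)=2 [6,8)=2 [8,10)=1 [10,12)=3 [12,14)=3 [14,16)=2 [16,18)=2 [18,20)=1 [20,22)=2

i=0 t=0 v=4: → [0,2); WM=−∞
i=1 t=4 v=3: → [4,6); WM=1
i=2 t=5 v=9: → [4,6); WM=1
i=3 t=6 v=4: → [6,8); WM=3; [0,2) fires=1
i=4 t=6 v=8: → [6,8); WM=3
i=5 t=3 v=7: → [2,4); WM=3
i=6 t=9 v=8: → [8,10); WM=3
i=7 t=1 v=6: DROP (t<3-0); WM=6; [2,4) fires=1 [4,6) fires=2
i=8 t=10 v=7: → [10,12); WM=6
i=9 t=12 v=2: → [12,14); WM=9; [6,8) fires=2
i=10 t=12 v=6: → [12,14); WM=9
i=11 t=10 v=3: → [10,12); WM=9
i=12 t=11 v=6: → [10,12); WM=9
i=13 t=14 v=2: → [14,16); WM=11; [8,10) fires=1
i=14 t=13 v=4: → [12,14); WM=11
i=15 t=15 v=7: → [14,16); WM=12; [10,12) fires=3
i=16 t=16 v=8: → [16,18); WM=12
i=17 t=17 v=5: → [16,18); WM=14; [12,14) fires=3
i=18 t=18 v=9: → [18,20); WM=14
i=19 t=20 v=1: → [20,22); WM=17; [14,16) fires=2
i=20 t=20 v=6: → [20,22); WM=17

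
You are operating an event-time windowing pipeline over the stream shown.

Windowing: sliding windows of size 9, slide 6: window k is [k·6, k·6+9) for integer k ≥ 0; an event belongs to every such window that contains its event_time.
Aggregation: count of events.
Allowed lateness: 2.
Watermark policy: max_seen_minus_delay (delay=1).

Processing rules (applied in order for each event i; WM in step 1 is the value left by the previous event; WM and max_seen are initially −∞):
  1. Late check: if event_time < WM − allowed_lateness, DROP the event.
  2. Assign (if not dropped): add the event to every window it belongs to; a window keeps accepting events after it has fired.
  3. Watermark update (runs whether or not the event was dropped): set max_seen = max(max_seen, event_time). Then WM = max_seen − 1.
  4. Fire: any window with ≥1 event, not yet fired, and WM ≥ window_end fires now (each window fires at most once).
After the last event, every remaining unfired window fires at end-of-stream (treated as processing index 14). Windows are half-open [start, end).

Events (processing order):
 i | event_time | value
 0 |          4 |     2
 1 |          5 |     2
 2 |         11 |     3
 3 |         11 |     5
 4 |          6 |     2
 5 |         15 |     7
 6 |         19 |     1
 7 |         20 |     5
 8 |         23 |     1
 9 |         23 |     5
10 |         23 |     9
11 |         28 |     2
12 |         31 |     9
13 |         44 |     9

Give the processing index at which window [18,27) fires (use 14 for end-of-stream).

11

i=0 t=4 v=2: → [0,9); WM=3
i=1 t=5 v=2: → [0,9); WM=4
i=2 t=11 v=3: → [6,15); WM=10; [0,9) fires=2
i=3 t=11 v=5: → [6,15); WM=10
i=4 t=6 v=2: DROP (t<10-2); WM=10
i=5 t=15 v=7: → [12,21); WM=14
i=6 t=19 v=1: → [18,27),[12,21); WM=18; [6,15) fires=2
i=7 t=20 v=5: → [18,27),[12,21); WM=19
i=8 t=23 v=1: → [18,27); WM=22; [12,21) fires=3
i=9 t=23 v=5: → [18,27); WM=22
i=10 t=23 v=9: → [18,27); WM=22
i=11 t=28 v=2: → [24,33); WM=27; [18,27) fires=5
i=12 t=31 v=9: → [30,39),[24,33); WM=30
i=13 t=44 v=9: → [42,51),[36,45); WM=43; [24,33) fires=2 [30,39) fires=1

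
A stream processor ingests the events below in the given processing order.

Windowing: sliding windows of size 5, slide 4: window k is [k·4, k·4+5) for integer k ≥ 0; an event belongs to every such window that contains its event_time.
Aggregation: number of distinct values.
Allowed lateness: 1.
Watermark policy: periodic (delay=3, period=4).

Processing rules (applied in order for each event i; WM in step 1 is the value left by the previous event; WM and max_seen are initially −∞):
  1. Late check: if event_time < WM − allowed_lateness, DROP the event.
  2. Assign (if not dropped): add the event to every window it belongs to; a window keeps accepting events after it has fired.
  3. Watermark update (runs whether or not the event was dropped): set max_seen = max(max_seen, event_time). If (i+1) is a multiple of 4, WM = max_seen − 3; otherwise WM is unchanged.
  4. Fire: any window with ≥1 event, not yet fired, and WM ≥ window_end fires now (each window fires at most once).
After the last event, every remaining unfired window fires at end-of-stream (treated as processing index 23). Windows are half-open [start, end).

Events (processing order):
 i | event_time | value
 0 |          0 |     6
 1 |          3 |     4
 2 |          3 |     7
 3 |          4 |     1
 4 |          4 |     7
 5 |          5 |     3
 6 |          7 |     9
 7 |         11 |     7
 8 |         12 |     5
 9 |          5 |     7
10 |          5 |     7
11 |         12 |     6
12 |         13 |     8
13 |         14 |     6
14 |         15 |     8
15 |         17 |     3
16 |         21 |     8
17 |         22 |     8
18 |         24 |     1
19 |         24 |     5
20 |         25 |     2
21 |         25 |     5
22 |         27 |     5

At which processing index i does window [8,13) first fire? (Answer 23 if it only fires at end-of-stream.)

15

i=0 t=0 v=6: → [0,5); WM=−∞
i=1 t=3 v=4: → [0,5); WM=−∞
i=2 t=3 v=7: → [0,5); WM=−∞
i=3 t=4 v=1: → [4,9),[0,5); WM=1
i=4 t=4 v=7: → [4,9),[0,5); WM=1
i=5 t=5 v=3: → [4,9); WM=1
i=6 t=7 v=9: → [4,9); WM=1
i=7 t=11 v=7: → [8,13); WM=8; [0,5) fires=4
i=8 t=12 v=5: → [12,17),[8,13); WM=8
i=9 t=5 v=7: DROP (t<8-1); WM=8
i=10 t=5 v=7: DROP (t<8-1); WM=8
i=11 t=12 v=6: → [12,17),[8,13); WM=9; [4,9) fires=4
i=12 t=13 v=8: → [12,17); WM=9
i=13 t=14 v=6: → [12,17); WM=9
i=14 t=15 v=8: → [12,17); WM=9
i=15 t=17 v=3: → [16,21); WM=14; [8,13) fires=3
i=16 t=21 v=8: → [20,25); WM=14
i=17 t=22 v=8: → [20,25); WM=14
i=18 t=24 v=1: → [24,29),[20,25); WM=14
i=19 t=24 v=5: → [24,29),[20,25); WM=21; [12,17) fires=3 [16,21) fires=1
i=20 t=25 v=2: → [24,29); WM=21
i=21 t=25 v=5: → [24,29); WM=21
i=22 t=27 v=5: → [24,29); WM=21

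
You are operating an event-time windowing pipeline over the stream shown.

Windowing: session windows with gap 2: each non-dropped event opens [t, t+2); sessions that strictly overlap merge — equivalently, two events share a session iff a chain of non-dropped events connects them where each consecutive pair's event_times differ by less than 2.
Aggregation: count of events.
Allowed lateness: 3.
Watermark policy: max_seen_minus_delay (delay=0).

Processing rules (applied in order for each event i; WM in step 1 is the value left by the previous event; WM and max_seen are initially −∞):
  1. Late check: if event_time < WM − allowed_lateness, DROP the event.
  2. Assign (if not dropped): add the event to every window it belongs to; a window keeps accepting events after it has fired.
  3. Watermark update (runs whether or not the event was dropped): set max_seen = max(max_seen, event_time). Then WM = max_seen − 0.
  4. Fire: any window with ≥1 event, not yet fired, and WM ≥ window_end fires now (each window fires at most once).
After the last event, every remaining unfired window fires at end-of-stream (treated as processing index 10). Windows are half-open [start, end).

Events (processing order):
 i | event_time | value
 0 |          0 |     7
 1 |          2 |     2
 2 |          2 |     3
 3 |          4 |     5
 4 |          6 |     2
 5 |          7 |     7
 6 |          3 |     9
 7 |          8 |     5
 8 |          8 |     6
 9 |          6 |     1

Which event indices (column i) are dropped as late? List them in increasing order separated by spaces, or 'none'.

i=0 t=0 v=7: → [0,2); WM=0
i=1 t=2 v=2: → [2,4); WM=2
i=2 t=2 v=3: → [2,4); WM=2
i=3 t=4 v=5: → [4,6); WM=4
i=4 t=6 v=2: → [6,8); WM=6
i=5 t=7 v=7: → [6,9); WM=7
i=6 t=3 v=9: DROP (t<7-3); WM=7
i=7 t=8 v=5: → [6,10); WM=8
i=8 t=8 v=6: → [6,10); WM=8
i=9 t=6 v=1: → [6,10); WM=8

6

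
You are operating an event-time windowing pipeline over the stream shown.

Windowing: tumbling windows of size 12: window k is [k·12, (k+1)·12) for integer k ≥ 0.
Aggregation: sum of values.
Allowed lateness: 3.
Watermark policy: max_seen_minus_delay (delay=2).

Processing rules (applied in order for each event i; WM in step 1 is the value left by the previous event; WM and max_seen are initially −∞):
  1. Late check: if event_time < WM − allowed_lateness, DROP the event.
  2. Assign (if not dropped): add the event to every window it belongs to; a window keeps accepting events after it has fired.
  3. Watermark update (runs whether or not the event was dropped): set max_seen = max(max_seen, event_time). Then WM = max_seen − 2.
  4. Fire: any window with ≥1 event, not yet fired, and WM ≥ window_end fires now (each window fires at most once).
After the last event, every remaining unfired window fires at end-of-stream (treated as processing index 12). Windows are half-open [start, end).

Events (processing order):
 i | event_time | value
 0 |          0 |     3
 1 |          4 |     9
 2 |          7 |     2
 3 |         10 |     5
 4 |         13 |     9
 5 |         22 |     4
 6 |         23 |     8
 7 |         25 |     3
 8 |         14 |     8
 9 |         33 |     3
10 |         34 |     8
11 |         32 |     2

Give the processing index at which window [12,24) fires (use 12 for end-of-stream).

i=0 t=0 v=3: → [0,12); WM=-2
i=1 t=4 v=9: → [0,12); WM=2
i=2 t=7 v=2: → [0,12); WM=5
i=3 t=10 v=5: → [0,12); WM=8
i=4 t=13 v=9: → [12,24); WM=11
i=5 t=22 v=4: → [12,24); WM=20; [0,12) fires=19
i=6 t=23 v=8: → [12,24); WM=21
i=7 t=25 v=3: → [24,36); WM=23
i=8 t=14 v=8: DROP (t<23-3); WM=23
i=9 t=33 v=3: → [24,36); WM=31; [12,24) fires=21
i=10 t=34 v=8: → [24,36); WM=32
i=11 t=32 v=2: → [24,36); WM=32

9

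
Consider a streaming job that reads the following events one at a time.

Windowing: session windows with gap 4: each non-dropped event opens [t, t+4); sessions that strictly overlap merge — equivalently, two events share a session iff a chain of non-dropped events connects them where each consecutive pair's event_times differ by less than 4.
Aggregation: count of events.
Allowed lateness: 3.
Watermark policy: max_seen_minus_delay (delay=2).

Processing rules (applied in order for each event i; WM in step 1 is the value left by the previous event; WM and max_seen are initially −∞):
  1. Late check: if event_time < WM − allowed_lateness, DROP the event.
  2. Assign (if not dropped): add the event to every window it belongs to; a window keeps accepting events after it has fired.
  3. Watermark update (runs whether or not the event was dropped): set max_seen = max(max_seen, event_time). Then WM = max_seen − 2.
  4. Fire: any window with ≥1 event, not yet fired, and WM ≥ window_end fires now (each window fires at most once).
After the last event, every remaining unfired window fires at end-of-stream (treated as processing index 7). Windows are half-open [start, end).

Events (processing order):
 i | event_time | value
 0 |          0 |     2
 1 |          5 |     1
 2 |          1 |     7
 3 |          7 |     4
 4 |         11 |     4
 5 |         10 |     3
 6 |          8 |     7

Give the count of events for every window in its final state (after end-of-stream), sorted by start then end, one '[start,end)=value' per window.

i=0 t=0 v=2: → [0,4); WM=-2
i=1 t=5 v=1: → [5,9); WM=3
i=2 t=1 v=7: → [0,5); WM=3
i=3 t=7 v=4: → [5,11); WM=5
i=4 t=11 v=4: → [11,15); WM=9
i=5 t=10 v=3: → [5,15); WM=9
i=6 t=8 v=7: → [5,15); WM=9

[0,5)=2 [5,15)=5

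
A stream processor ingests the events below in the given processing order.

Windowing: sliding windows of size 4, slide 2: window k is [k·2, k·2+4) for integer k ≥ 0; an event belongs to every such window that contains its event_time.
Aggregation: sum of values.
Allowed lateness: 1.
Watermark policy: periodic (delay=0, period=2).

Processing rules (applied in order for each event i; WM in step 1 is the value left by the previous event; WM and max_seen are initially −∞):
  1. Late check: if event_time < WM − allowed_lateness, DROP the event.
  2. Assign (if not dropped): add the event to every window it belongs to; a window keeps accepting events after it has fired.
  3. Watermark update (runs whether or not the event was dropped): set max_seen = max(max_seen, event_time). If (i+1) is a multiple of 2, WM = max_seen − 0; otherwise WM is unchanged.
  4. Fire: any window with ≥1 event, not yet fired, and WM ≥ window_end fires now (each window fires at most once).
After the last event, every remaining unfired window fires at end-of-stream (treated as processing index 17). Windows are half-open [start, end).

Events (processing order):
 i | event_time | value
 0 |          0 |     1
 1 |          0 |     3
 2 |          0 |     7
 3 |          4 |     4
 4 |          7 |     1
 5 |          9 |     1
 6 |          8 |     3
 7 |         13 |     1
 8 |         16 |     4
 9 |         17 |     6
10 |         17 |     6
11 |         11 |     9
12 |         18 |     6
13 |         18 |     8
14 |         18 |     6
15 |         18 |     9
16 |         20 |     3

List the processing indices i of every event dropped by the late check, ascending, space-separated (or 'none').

i=0 t=0 v=1: → [0,4); WM=−∞
i=1 t=0 v=3: → [0,4); WM=0
i=2 t=0 v=7: → [0,4); WM=0
i=3 t=4 v=4: → [4,8),[2,6); WM=4; [0,4) fires=11
i=4 t=7 v=1: → [6,10),[4,8); WM=4
i=5 t=9 v=1: → [8,12),[6,10); WM=9; [2,6) fires=4 [4,8) fires=5
i=6 t=8 v=3: → [8,12),[6,10); WM=9
i=7 t=13 v=1: → [12,16),[10,14); WM=13; [6,10) fires=5 [8,12) fires=4
i=8 t=16 v=4: → [16,20),[14,18); WM=13
i=9 t=17 v=6: → [16,20),[14,18); WM=17; [10,14) fires=1 [12,16) fires=1
i=10 t=17 v=6: → [16,20),[14,18); WM=17
i=11 t=11 v=9: DROP (t<17-1); WM=17
i=12 t=18 v=6: → [18,22),[16,20); WM=17
i=13 t=18 v=8: → [18,22),[16,20); WM=18; [14,18) fires=16
i=14 t=18 v=6: → [18,22),[16,20); WM=18
i=15 t=18 v=9: → [18,22),[16,20); WM=18
i=16 t=20 v=3: → [20,24),[18,22); WM=18

11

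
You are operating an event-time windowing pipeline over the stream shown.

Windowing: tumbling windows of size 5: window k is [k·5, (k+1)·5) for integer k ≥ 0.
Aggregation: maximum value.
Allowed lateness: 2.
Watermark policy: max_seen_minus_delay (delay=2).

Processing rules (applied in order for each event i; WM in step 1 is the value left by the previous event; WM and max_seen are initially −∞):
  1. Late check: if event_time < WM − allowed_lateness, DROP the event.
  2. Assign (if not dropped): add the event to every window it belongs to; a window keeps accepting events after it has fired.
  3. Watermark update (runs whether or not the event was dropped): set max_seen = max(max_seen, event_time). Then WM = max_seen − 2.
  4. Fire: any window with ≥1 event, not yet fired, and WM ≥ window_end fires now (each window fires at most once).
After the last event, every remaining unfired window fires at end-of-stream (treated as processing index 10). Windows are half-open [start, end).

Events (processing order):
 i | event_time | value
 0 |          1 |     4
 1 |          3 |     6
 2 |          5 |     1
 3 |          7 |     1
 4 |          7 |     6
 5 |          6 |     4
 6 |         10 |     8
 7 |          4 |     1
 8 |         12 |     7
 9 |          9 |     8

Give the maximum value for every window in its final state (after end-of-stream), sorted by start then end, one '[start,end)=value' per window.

i=0 t=1 v=4: → [0,5); WM=-1
i=1 t=3 v=6: → [0,5); WM=1
i=2 t=5 v=1: → [5,10); WM=3
i=3 t=7 v=1: → [5,10); WM=5; [0,5) fires=6
i=4 t=7 v=6: → [5,10); WM=5
i=5 t=6 v=4: → [5,10); WM=5
i=6 t=10 v=8: → [10,15); WM=8
i=7 t=4 v=1: DROP (t<8-2); WM=8
i=8 t=12 v=7: → [10,15); WM=10; [5,10) fires=6
i=9 t=9 v=8: → [5,10); WM=10

[0,5)=6 [5,10)=8 [10,15)=8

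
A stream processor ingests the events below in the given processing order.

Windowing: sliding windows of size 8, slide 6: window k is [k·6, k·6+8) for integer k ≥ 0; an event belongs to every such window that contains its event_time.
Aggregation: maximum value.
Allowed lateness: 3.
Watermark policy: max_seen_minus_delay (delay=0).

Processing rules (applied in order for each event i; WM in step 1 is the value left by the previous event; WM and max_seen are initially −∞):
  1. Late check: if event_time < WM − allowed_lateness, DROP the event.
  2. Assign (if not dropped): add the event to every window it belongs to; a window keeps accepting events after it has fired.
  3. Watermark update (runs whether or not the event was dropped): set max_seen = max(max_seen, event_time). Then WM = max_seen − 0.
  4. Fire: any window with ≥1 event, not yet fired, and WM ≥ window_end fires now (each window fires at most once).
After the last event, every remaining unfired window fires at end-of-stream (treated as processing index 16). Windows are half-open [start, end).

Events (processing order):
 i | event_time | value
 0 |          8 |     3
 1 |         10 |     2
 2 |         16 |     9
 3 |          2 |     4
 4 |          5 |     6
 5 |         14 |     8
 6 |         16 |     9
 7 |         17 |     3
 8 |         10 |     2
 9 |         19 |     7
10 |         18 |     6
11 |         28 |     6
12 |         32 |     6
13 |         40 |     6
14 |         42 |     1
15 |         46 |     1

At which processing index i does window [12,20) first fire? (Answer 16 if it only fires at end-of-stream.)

i=0 t=8 v=3: → [6,14); WM=8
i=1 t=10 v=2: → [6,14); WM=10
i=2 t=16 v=9: → [12,20); WM=16; [6,14) fires=3
i=3 t=2 v=4: DROP (t<16-3); WM=16
i=4 t=5 v=6: DROP (t<16-3); WM=16
i=5 t=14 v=8: → [12,20); WM=16
i=6 t=16 v=9: → [12,20); WM=16
i=7 t=17 v=3: → [12,20); WM=17
i=8 t=10 v=2: DROP (t<17-3); WM=17
i=9 t=19 v=7: → [18,26),[12,20); WM=19
i=10 t=18 v=6: → [18,26),[12,20); WM=19
i=11 t=28 v=6: → [24,32); WM=28; [12,20) fires=9 [18,26) fires=7
i=12 t=32 v=6: → [30,38); WM=32; [24,32) fires=6
i=13 t=40 v=6: → [36,44); WM=40; [30,38) fires=6
i=14 t=42 v=1: → [42,50),[36,44); WM=42
i=15 t=46 v=1: → [42,50); WM=46; [36,44) fires=6

11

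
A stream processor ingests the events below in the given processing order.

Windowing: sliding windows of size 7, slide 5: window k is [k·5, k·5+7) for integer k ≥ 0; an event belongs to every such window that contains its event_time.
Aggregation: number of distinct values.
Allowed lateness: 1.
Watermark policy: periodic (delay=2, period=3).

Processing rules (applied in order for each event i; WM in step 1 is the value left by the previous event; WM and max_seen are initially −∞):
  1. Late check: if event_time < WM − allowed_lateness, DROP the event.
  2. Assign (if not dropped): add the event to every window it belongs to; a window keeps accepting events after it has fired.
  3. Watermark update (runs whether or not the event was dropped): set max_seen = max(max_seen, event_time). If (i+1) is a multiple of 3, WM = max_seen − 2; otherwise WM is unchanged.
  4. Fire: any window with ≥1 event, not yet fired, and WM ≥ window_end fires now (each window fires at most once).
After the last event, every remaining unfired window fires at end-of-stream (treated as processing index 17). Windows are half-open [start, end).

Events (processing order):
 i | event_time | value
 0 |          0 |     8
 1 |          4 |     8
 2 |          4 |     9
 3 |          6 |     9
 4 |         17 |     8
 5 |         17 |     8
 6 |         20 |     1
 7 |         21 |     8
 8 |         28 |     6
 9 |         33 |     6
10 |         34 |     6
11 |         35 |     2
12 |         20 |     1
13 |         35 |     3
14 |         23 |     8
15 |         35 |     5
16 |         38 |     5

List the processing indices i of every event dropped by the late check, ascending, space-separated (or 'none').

i=0 t=0 v=8: → [0,7); WM=−∞
i=1 t=4 v=8: → [0,7); WM=−∞
i=2 t=4 v=9: → [0,7); WM=2
i=3 t=6 v=9: → [5,12),[0,7); WM=2
i=4 t=17 v=8: → [15,22); WM=2
i=5 t=17 v=8: → [15,22); WM=15; [0,7) fires=2 [5,12) fires=1
i=6 t=20 v=1: → [20,27),[15,22); WM=15
i=7 t=21 v=8: → [20,27),[15,22); WM=15
i=8 t=28 v=6: → [25,32); WM=26; [15,22) fires=2
i=9 t=33 v=6: → [30,37); WM=26
i=10 t=34 v=6: → [30,37); WM=26
i=11 t=35 v=2: → [35,42),[30,37); WM=33; [20,27) fires=2 [25,32) fires=1
i=12 t=20 v=1: DROP (t<33-1); WM=33
i=13 t=35 v=3: → [35,42),[30,37); WM=33
i=14 t=23 v=8: DROP (t<33-1); WM=33
i=15 t=35 v=5: → [35,42),[30,37); WM=33
i=16 t=38 v=5: → [35,42); WM=33

12 14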